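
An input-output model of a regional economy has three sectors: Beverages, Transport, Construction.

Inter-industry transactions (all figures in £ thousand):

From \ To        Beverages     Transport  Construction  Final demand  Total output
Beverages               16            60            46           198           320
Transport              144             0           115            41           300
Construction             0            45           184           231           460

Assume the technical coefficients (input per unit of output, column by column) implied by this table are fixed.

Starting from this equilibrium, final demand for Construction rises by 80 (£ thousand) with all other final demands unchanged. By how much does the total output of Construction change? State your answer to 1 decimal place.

Technical coefficients a_ij = z_ij / X_j:
  a_BB = 16/320 = 0.05, a_TB = 144/320 = 0.45, a_CB = 0/320 = 0.00
  a_BT = 60/300 = 0.20, a_TT = 0/300 = 0.00, a_CT = 45/300 = 0.15
  a_BC = 46/460 = 0.10, a_TC = 115/460 = 0.25, a_CC = 184/460 = 0.40
I − A =
  [   0.95    -0.20    -0.10]
  [  -0.45     1.00    -0.25]
  [   0.00    -0.15     0.60]
Cofactors of I−A, C_ij = (−1)^(i+j)·(minor ij) (rows/columns in the sector order above):
  C_11 = (1.00)(0.60) − (-0.25)(-0.15) = 0.5625
  C_12 = −[(-0.45)(0.60) − (-0.25)(0.00)] = 0.2700
  C_13 = (-0.45)(-0.15) − (1.00)(0.00) = 0.0675
  C_21 = −[(-0.20)(0.60) − (-0.10)(-0.15)] = 0.1350
  C_22 = (0.95)(0.60) − (-0.10)(0.00) = 0.5700
  C_23 = −[(0.95)(-0.15) − (-0.20)(0.00)] = 0.1425
  C_31 = (-0.20)(-0.25) − (-0.10)(1.00) = 0.1500
  C_32 = −[(0.95)(-0.25) − (-0.10)(-0.45)] = 0.2825
  C_33 = (0.95)(1.00) − (-0.20)(-0.45) = 0.8600
det(I−A) = Σ_j (I−A)_1j·C_1j = (0.95)(0.5625) + (-0.20)(0.2700) + (-0.10)(0.0675) = 0.473625
adj(I−A) = Cᵀ =
  [ 0.5625   0.1350   0.1500]
  [ 0.2700   0.5700   0.2825]
  [ 0.0675   0.1425   0.8600]
(I − A)⁻¹ = adj(I−A) / det(I−A) ≈
  [   1.1876     0.2850     0.3167]
  [   0.5701     1.2035     0.5965]
  [   0.1425     0.3009     1.8158]
Δx = (I − A)⁻¹ Δd with Δd having +80 in the Construction component and 0 elsewhere.
So Δx_C = L_CC · (+80), where L_CC = adj(I−A)_CC / det(I−A) = 0.8600 / 0.473625.
Δx_C = 0.8600 × (+80) / 0.473625 = 68.80 / 0.473625 ≈ 145.3.

Δx_C = 145.3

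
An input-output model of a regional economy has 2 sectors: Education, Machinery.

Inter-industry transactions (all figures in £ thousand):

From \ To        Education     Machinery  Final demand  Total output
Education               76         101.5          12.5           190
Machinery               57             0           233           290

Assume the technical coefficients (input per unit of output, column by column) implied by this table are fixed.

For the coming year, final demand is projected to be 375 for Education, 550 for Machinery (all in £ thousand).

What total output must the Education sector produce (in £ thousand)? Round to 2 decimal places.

x_1 = 1146.46

Technical coefficients a_ij = z_ij / X_j:
  a_11 = 76/190 = 0.40, a_21 = 57/190 = 0.30
  a_12 = 101.5/290 = 0.35, a_22 = 0/290 = 0.00
I − A =
  [   0.60    -0.35]
  [  -0.30     1.00]
det(I−A) = (0.60)(1.00) − (-0.35)(-0.30) = 0.4950
adj(I−A) = [[1.00, 0.35], [0.30, 0.60]]
(I − A)⁻¹ = adj(I−A) / det(I−A) ≈
  [   2.0202     0.7071]
  [   0.6061     1.2121]
x = (I − A)⁻¹ d = adj(I−A)·d / det(I−A), with det(I−A) = 0.4950:
  x_1 = (1.00·375 + 0.35·550) / 0.4950 = 567.50 / 0.4950 ≈ 1146.46
  x_2 = (0.30·375 + 0.60·550) / 0.4950 = 442.50 / 0.4950 ≈ 893.94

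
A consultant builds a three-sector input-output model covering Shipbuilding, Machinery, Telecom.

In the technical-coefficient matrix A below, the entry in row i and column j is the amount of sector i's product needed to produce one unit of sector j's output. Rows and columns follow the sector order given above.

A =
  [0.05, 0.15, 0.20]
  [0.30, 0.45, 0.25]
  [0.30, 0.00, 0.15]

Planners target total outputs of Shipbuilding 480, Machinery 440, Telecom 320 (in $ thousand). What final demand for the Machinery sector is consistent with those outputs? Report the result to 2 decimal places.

I − A =
  [   0.95    -0.15    -0.20]
  [  -0.30     0.55    -0.25]
  [  -0.30     0.00     0.85]
d = (I − A) x:
  d_S = (+0.95)·480 + (-0.15)·440 + (-0.20)·320 = 326.00
  d_M = (-0.30)·480 + (+0.55)·440 + (-0.25)·320 = 18.00
  d_T = (-0.30)·480 + (+0.00)·440 + (+0.85)·320 = 128.00

d_M = 18.00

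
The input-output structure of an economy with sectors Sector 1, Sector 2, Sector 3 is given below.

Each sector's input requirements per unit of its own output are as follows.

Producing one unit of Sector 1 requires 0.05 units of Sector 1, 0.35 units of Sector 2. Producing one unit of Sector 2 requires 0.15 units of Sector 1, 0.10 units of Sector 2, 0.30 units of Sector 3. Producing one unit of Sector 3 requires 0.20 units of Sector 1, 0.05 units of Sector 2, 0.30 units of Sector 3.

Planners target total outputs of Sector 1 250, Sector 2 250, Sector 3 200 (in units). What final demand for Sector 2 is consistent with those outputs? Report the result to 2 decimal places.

I − A =
  [   0.95    -0.15    -0.20]
  [  -0.35     0.90    -0.05]
  [   0.00    -0.30     0.70]
d = (I − A) x:
  d_1 = (+0.95)·250 + (-0.15)·250 + (-0.20)·200 = 160.00
  d_2 = (-0.35)·250 + (+0.90)·250 + (-0.05)·200 = 127.50
  d_3 = (+0.00)·250 + (-0.30)·250 + (+0.70)·200 = 65.00

d_2 = 127.50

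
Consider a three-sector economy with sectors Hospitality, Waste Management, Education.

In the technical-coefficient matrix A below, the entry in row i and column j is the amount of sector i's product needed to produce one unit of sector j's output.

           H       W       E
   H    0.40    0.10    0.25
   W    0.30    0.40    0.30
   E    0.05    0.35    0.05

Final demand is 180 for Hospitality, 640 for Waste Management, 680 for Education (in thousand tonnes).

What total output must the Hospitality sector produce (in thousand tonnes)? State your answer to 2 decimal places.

I − A =
  [   0.60    -0.10    -0.25]
  [  -0.30     0.60    -0.30]
  [  -0.05    -0.35     0.95]
Cofactors of I−A, C_ij = (−1)^(i+j)·(minor ij) (rows/columns in the sector order above):
  C_11 = (0.60)(0.95) − (-0.30)(-0.35) = 0.4650
  C_12 = −[(-0.30)(0.95) − (-0.30)(-0.05)] = 0.3000
  C_13 = (-0.30)(-0.35) − (0.60)(-0.05) = 0.1350
  C_21 = −[(-0.10)(0.95) − (-0.25)(-0.35)] = 0.1825
  C_22 = (0.60)(0.95) − (-0.25)(-0.05) = 0.5575
  C_23 = −[(0.60)(-0.35) − (-0.10)(-0.05)] = 0.2150
  C_31 = (-0.10)(-0.30) − (-0.25)(0.60) = 0.1800
  C_32 = −[(0.60)(-0.30) − (-0.25)(-0.30)] = 0.2550
  C_33 = (0.60)(0.60) − (-0.10)(-0.30) = 0.3300
det(I−A) = Σ_j (I−A)_1j·C_1j = (0.60)(0.4650) + (-0.10)(0.3000) + (-0.25)(0.1350) = 0.21525
adj(I−A) = Cᵀ =
  [ 0.4650   0.1825   0.1800]
  [ 0.3000   0.5575   0.2550]
  [ 0.1350   0.2150   0.3300]
(I − A)⁻¹ = adj(I−A) / det(I−A) ≈
  [   2.1603     0.8479     0.8362]
  [   1.3937     2.5900     1.1847]
  [   0.6272     0.9988     1.5331]
x = (I − A)⁻¹ d = adj(I−A)·d / det(I−A), with det(I−A) = 0.21525:
  x_H = (0.4650·180 + 0.1825·640 + 0.1800·680) / 0.21525 = 322.90 / 0.21525 ≈ 1500.12
  x_W = (0.3000·180 + 0.5575·640 + 0.2550·680) / 0.21525 = 584.20 / 0.21525 ≈ 2714.05
  x_E = (0.1350·180 + 0.2150·640 + 0.3300·680) / 0.21525 = 386.30 / 0.21525 ≈ 1794.66

x_H = 1500.12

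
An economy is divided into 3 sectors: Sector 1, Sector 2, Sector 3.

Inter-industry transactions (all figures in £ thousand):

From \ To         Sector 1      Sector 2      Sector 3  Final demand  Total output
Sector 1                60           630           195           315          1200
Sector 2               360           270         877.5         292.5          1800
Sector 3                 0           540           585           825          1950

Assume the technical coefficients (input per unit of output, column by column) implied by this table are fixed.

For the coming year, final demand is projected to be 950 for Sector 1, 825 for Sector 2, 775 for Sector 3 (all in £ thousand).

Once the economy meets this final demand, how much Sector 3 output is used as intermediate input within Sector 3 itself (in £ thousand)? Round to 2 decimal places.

Technical coefficients a_ij = z_ij / X_j:
  a_11 = 60/1200 = 0.05, a_21 = 360/1200 = 0.30, a_31 = 0/1200 = 0.00
  a_12 = 630/1800 = 0.35, a_22 = 270/1800 = 0.15, a_32 = 540/1800 = 0.30
  a_13 = 195/1950 = 0.10, a_23 = 877.5/1950 = 0.45, a_33 = 585/1950 = 0.30
I − A =
  [   0.95    -0.35    -0.10]
  [  -0.30     0.85    -0.45]
  [   0.00    -0.30     0.70]
Cofactors of I−A, C_ij = (−1)^(i+j)·(minor ij) (rows/columns in the sector order above):
  C_11 = (0.85)(0.70) − (-0.45)(-0.30) = 0.4600
  C_12 = −[(-0.30)(0.70) − (-0.45)(0.00)] = 0.2100
  C_13 = (-0.30)(-0.30) − (0.85)(0.00) = 0.0900
  C_21 = −[(-0.35)(0.70) − (-0.10)(-0.30)] = 0.2750
  C_22 = (0.95)(0.70) − (-0.10)(0.00) = 0.6650
  C_23 = −[(0.95)(-0.30) − (-0.35)(0.00)] = 0.2850
  C_31 = (-0.35)(-0.45) − (-0.10)(0.85) = 0.2425
  C_32 = −[(0.95)(-0.45) − (-0.10)(-0.30)] = 0.4575
  C_33 = (0.95)(0.85) − (-0.35)(-0.30) = 0.7025
det(I−A) = Σ_j (I−A)_1j·C_1j = (0.95)(0.4600) + (-0.35)(0.2100) + (-0.10)(0.0900) = 0.3545
adj(I−A) = Cᵀ =
  [ 0.4600   0.2750   0.2425]
  [ 0.2100   0.6650   0.4575]
  [ 0.0900   0.2850   0.7025]
(I − A)⁻¹ = adj(I−A) / det(I−A) ≈
  [   1.2976     0.7757     0.6841]
  [   0.5924     1.8759     1.2906]
  [   0.2539     0.8039     1.9817]
First solve x = (I − A)⁻¹ d = adj(I−A)·d / det(I−A); in particular x_3 = (0.0900·950 + 0.2850·825 + 0.7025·775) / 0.3545 = 865.0625 / 0.3545 ≈ 2440.2327.
Intermediate flow from 3 to 3: z_33 = a_33 · x_3 = 0.30 × 865.0625 / 0.3545 = 259.51875 / 0.3545 ≈ 732.07.

z_33 = 732.07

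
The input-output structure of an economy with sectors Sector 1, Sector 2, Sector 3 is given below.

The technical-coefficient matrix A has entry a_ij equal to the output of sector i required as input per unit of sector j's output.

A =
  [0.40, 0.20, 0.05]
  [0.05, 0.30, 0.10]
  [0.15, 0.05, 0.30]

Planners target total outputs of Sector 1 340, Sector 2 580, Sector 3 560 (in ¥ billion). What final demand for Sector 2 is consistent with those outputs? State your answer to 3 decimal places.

d_2 = 333.000

I − A =
  [   0.60    -0.20    -0.05]
  [  -0.05     0.70    -0.10]
  [  -0.15    -0.05     0.70]
d = (I − A) x:
  d_1 = (+0.60)·340 + (-0.20)·580 + (-0.05)·560 = 60.000
  d_2 = (-0.05)·340 + (+0.70)·580 + (-0.10)·560 = 333.000
  d_3 = (-0.15)·340 + (-0.05)·580 + (+0.70)·560 = 312.000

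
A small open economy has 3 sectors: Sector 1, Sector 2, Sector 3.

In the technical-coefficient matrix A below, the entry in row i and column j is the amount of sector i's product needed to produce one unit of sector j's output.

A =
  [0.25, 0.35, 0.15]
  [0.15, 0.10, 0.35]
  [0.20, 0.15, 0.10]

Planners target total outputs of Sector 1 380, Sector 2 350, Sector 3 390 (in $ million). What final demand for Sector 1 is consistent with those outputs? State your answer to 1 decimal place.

d_1 = 104.0

I − A =
  [   0.75    -0.35    -0.15]
  [  -0.15     0.90    -0.35]
  [  -0.20    -0.15     0.90]
d = (I − A) x:
  d_1 = (+0.75)·380 + (-0.35)·350 + (-0.15)·390 = 104.0
  d_2 = (-0.15)·380 + (+0.90)·350 + (-0.35)·390 = 121.5
  d_3 = (-0.20)·380 + (-0.15)·350 + (+0.90)·390 = 222.5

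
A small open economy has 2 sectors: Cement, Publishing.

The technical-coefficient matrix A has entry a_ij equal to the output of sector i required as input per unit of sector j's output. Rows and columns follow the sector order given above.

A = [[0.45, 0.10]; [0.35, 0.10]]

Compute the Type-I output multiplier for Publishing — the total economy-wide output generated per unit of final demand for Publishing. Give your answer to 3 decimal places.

m_P = 1.413

I − A =
  [   0.55    -0.10]
  [  -0.35     0.90]
det(I−A) = (0.55)(0.90) − (-0.10)(-0.35) = 0.4600
adj(I−A) = [[0.90, 0.10], [0.35, 0.55]]
(I − A)⁻¹ = adj(I−A) / det(I−A) ≈
  [   1.9565     0.2174]
  [   0.7609     1.1957]
The output multiplier for sector j is the column-j sum of the Leontief inverse (I − A)⁻¹ = adj(I−A) / det(I−A).
Column P of adj(I−A): (0.10, 0.55); det(I−A) = 0.4600.
m_P = (0.10 + 0.55) / 0.4600 = 0.65 / 0.4600 ≈ 1.413.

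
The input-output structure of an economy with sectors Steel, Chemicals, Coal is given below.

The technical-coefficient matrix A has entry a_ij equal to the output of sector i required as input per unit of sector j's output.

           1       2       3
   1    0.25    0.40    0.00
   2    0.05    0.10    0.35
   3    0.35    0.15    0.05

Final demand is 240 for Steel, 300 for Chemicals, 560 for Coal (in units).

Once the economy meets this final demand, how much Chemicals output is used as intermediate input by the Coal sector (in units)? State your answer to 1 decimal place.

I − A =
  [   0.75    -0.40     0.00]
  [  -0.05     0.90    -0.35]
  [  -0.35    -0.15     0.95]
Cofactors of I−A, C_ij = (−1)^(i+j)·(minor ij) (rows/columns in the sector order above):
  C_11 = (0.90)(0.95) − (-0.35)(-0.15) = 0.8025
  C_12 = −[(-0.05)(0.95) − (-0.35)(-0.35)] = 0.1700
  C_13 = (-0.05)(-0.15) − (0.90)(-0.35) = 0.3225
  C_21 = −[(-0.40)(0.95) − (0.00)(-0.15)] = 0.3800
  C_22 = (0.75)(0.95) − (0.00)(-0.35) = 0.7125
  C_23 = −[(0.75)(-0.15) − (-0.40)(-0.35)] = 0.2525
  C_31 = (-0.40)(-0.35) − (0.00)(0.90) = 0.1400
  C_32 = −[(0.75)(-0.35) − (0.00)(-0.05)] = 0.2625
  C_33 = (0.75)(0.90) − (-0.40)(-0.05) = 0.6550
det(I−A) = Σ_j (I−A)_1j·C_1j = (0.75)(0.8025) + (-0.40)(0.1700) + (0.00)(0.3225) = 0.533875
adj(I−A) = Cᵀ =
  [ 0.8025   0.3800   0.1400]
  [ 0.1700   0.7125   0.2625]
  [ 0.3225   0.2525   0.6550]
(I − A)⁻¹ = adj(I−A) / det(I−A) ≈
  [   1.5032     0.7118     0.2622]
  [   0.3184     1.3346     0.4917]
  [   0.6041     0.4730     1.2269]
First solve x = (I − A)⁻¹ d = adj(I−A)·d / det(I−A); in particular x_3 = (0.3225·240 + 0.2525·300 + 0.6550·560) / 0.533875 = 519.95 / 0.533875 ≈ 973.917.
Intermediate flow from 2 to 3: z_23 = a_23 · x_3 = 0.35 × 519.95 / 0.533875 = 181.9825 / 0.533875 ≈ 340.9.

z_23 = 340.9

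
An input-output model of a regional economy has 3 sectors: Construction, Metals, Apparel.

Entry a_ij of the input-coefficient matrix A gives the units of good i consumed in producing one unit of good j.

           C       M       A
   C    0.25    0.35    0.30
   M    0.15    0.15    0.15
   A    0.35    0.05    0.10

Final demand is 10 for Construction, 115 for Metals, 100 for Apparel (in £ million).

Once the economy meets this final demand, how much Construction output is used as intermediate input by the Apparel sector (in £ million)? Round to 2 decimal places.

I − A =
  [   0.75    -0.35    -0.30]
  [  -0.15     0.85    -0.15]
  [  -0.35    -0.05     0.90]
Cofactors of I−A, C_ij = (−1)^(i+j)·(minor ij) (rows/columns in the sector order above):
  C_11 = (0.85)(0.90) − (-0.15)(-0.05) = 0.7575
  C_12 = −[(-0.15)(0.90) − (-0.15)(-0.35)] = 0.1875
  C_13 = (-0.15)(-0.05) − (0.85)(-0.35) = 0.3050
  C_21 = −[(-0.35)(0.90) − (-0.30)(-0.05)] = 0.3300
  C_22 = (0.75)(0.90) − (-0.30)(-0.35) = 0.5700
  C_23 = −[(0.75)(-0.05) − (-0.35)(-0.35)] = 0.1600
  C_31 = (-0.35)(-0.15) − (-0.30)(0.85) = 0.3075
  C_32 = −[(0.75)(-0.15) − (-0.30)(-0.15)] = 0.1575
  C_33 = (0.75)(0.85) − (-0.35)(-0.15) = 0.5850
det(I−A) = Σ_j (I−A)_1j·C_1j = (0.75)(0.7575) + (-0.35)(0.1875) + (-0.30)(0.3050) = 0.4110
adj(I−A) = Cᵀ =
  [ 0.7575   0.3300   0.3075]
  [ 0.1875   0.5700   0.1575]
  [ 0.3050   0.1600   0.5850]
(I − A)⁻¹ = adj(I−A) / det(I−A) ≈
  [   1.8431     0.8029     0.7482]
  [   0.4562     1.3869     0.3832]
  [   0.7421     0.3893     1.4234]
First solve x = (I − A)⁻¹ d = adj(I−A)·d / det(I−A); in particular x_A = (0.3050·10 + 0.1600·115 + 0.5850·100) / 0.4110 = 79.95 / 0.4110 ≈ 194.5255.
Intermediate flow from C to A: z_CA = a_CA · x_A = 0.30 × 79.95 / 0.4110 = 23.985 / 0.4110 ≈ 58.36.

z_CA = 58.36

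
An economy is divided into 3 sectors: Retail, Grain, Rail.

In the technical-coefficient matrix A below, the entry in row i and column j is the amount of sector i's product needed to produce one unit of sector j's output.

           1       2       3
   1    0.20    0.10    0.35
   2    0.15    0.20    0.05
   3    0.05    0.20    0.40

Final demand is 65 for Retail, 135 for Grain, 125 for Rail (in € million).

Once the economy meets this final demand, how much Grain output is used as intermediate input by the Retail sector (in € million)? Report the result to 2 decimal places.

z_21 = 36.69

I − A =
  [   0.80    -0.10    -0.35]
  [  -0.15     0.80    -0.05]
  [  -0.05    -0.20     0.60]
Cofactors of I−A, C_ij = (−1)^(i+j)·(minor ij) (rows/columns in the sector order above):
  C_11 = (0.80)(0.60) − (-0.05)(-0.20) = 0.4700
  C_12 = −[(-0.15)(0.60) − (-0.05)(-0.05)] = 0.0925
  C_13 = (-0.15)(-0.20) − (0.80)(-0.05) = 0.0700
  C_21 = −[(-0.10)(0.60) − (-0.35)(-0.20)] = 0.1300
  C_22 = (0.80)(0.60) − (-0.35)(-0.05) = 0.4625
  C_23 = −[(0.80)(-0.20) − (-0.10)(-0.05)] = 0.1650
  C_31 = (-0.10)(-0.05) − (-0.35)(0.80) = 0.2850
  C_32 = −[(0.80)(-0.05) − (-0.35)(-0.15)] = 0.0925
  C_33 = (0.80)(0.80) − (-0.10)(-0.15) = 0.6250
det(I−A) = Σ_j (I−A)_1j·C_1j = (0.80)(0.4700) + (-0.10)(0.0925) + (-0.35)(0.0700) = 0.34225
adj(I−A) = Cᵀ =
  [ 0.4700   0.1300   0.2850]
  [ 0.0925   0.4625   0.0925]
  [ 0.0700   0.1650   0.6250]
(I − A)⁻¹ = adj(I−A) / det(I−A) ≈
  [   1.3733     0.3798     0.8327]
  [   0.2703     1.3514     0.2703]
  [   0.2045     0.4821     1.8262]
First solve x = (I − A)⁻¹ d = adj(I−A)·d / det(I−A); in particular x_1 = (0.4700·65 + 0.1300·135 + 0.2850·125) / 0.34225 = 83.725 / 0.34225 ≈ 244.6311.
Intermediate flow from 2 to 1: z_21 = a_21 · x_1 = 0.15 × 83.725 / 0.34225 = 12.55875 / 0.34225 ≈ 36.69.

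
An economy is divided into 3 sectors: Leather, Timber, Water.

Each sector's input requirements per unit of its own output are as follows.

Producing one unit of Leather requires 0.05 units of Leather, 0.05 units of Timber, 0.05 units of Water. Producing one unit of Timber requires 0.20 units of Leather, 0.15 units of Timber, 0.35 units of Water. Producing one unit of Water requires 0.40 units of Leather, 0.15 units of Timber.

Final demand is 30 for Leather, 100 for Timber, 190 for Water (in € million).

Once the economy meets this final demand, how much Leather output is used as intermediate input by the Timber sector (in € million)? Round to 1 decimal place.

z_12 = 34.8

I − A =
  [   0.95    -0.20    -0.40]
  [  -0.05     0.85    -0.15]
  [  -0.05    -0.35     1.00]
Cofactors of I−A, C_ij = (−1)^(i+j)·(minor ij) (rows/columns in the sector order above):
  C_11 = (0.85)(1.00) − (-0.15)(-0.35) = 0.7975
  C_12 = −[(-0.05)(1.00) − (-0.15)(-0.05)] = 0.0575
  C_13 = (-0.05)(-0.35) − (0.85)(-0.05) = 0.0600
  C_21 = −[(-0.20)(1.00) − (-0.40)(-0.35)] = 0.3400
  C_22 = (0.95)(1.00) − (-0.40)(-0.05) = 0.9300
  C_23 = −[(0.95)(-0.35) − (-0.20)(-0.05)] = 0.3425
  C_31 = (-0.20)(-0.15) − (-0.40)(0.85) = 0.3700
  C_32 = −[(0.95)(-0.15) − (-0.40)(-0.05)] = 0.1625
  C_33 = (0.95)(0.85) − (-0.20)(-0.05) = 0.7975
det(I−A) = Σ_j (I−A)_1j·C_1j = (0.95)(0.7975) + (-0.20)(0.0575) + (-0.40)(0.0600) = 0.722125
adj(I−A) = Cᵀ =
  [ 0.7975   0.3400   0.3700]
  [ 0.0575   0.9300   0.1625]
  [ 0.0600   0.3425   0.7975]
(I − A)⁻¹ = adj(I−A) / det(I−A) ≈
  [   1.1044     0.4708     0.5124]
  [   0.0796     1.2879     0.2250]
  [   0.0831     0.4743     1.1044]
First solve x = (I − A)⁻¹ d = adj(I−A)·d / det(I−A); in particular x_2 = (0.0575·30 + 0.9300·100 + 0.1625·190) / 0.722125 = 125.60 / 0.722125 ≈ 173.931.
Intermediate flow from 1 to 2: z_12 = a_12 · x_2 = 0.20 × 125.60 / 0.722125 = 25.12 / 0.722125 ≈ 34.8.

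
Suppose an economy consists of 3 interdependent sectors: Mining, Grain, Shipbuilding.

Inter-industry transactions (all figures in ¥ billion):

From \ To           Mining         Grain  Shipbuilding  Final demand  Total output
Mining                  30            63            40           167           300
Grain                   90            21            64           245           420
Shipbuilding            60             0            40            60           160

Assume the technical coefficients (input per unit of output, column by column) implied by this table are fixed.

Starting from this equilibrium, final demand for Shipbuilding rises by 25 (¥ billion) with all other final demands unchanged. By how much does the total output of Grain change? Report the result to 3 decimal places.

Technical coefficients a_ij = z_ij / X_j:
  a_11 = 30/300 = 0.10, a_21 = 90/300 = 0.30, a_31 = 60/300 = 0.20
  a_12 = 63/420 = 0.15, a_22 = 21/420 = 0.05, a_32 = 0/420 = 0.00
  a_13 = 40/160 = 0.25, a_23 = 64/160 = 0.40, a_33 = 40/160 = 0.25
I − A =
  [   0.90    -0.15    -0.25]
  [  -0.30     0.95    -0.40]
  [  -0.20     0.00     0.75]
Cofactors of I−A, C_ij = (−1)^(i+j)·(minor ij) (rows/columns in the sector order above):
  C_11 = (0.95)(0.75) − (-0.40)(0.00) = 0.7125
  C_12 = −[(-0.30)(0.75) − (-0.40)(-0.20)] = 0.3050
  C_13 = (-0.30)(0.00) − (0.95)(-0.20) = 0.1900
  C_21 = −[(-0.15)(0.75) − (-0.25)(0.00)] = 0.1125
  C_22 = (0.90)(0.75) − (-0.25)(-0.20) = 0.6250
  C_23 = −[(0.90)(0.00) − (-0.15)(-0.20)] = 0.0300
  C_31 = (-0.15)(-0.40) − (-0.25)(0.95) = 0.2975
  C_32 = −[(0.90)(-0.40) − (-0.25)(-0.30)] = 0.4350
  C_33 = (0.90)(0.95) − (-0.15)(-0.30) = 0.8100
det(I−A) = Σ_j (I−A)_1j·C_1j = (0.90)(0.7125) + (-0.15)(0.3050) + (-0.25)(0.1900) = 0.5480
adj(I−A) = Cᵀ =
  [ 0.7125   0.1125   0.2975]
  [ 0.3050   0.6250   0.4350]
  [ 0.1900   0.0300   0.8100]
(I − A)⁻¹ = adj(I−A) / det(I−A) ≈
  [   1.3002     0.2053     0.5429]
  [   0.5566     1.1405     0.7938]
  [   0.3467     0.0547     1.4781]
Δx = (I − A)⁻¹ Δd with Δd having +25 in the Shipbuilding component and 0 elsewhere.
So Δx_2 = L_23 · (+25), where L_23 = adj(I−A)_23 / det(I−A) = 0.4350 / 0.5480.
Δx_2 = 0.4350 × (+25) / 0.5480 = 10.875 / 0.5480 ≈ 19.845.

Δx_2 = 19.845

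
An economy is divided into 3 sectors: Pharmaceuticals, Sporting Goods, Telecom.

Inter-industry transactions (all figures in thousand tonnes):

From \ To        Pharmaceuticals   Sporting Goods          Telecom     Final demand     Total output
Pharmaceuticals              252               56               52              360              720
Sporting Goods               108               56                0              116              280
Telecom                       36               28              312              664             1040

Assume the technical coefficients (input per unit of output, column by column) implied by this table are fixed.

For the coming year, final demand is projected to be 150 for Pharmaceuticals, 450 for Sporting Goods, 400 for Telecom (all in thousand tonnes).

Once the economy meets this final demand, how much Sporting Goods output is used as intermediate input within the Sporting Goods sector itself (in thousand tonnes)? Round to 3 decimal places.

z_SS = 130.713

Technical coefficients a_ij = z_ij / X_j:
  a_PP = 252/720 = 0.35, a_SP = 108/720 = 0.15, a_TP = 36/720 = 0.05
  a_PS = 56/280 = 0.20, a_SS = 56/280 = 0.20, a_TS = 28/280 = 0.10
  a_PT = 52/1040 = 0.05, a_ST = 0/1040 = 0.00, a_TT = 312/1040 = 0.30
I − A =
  [   0.65    -0.20    -0.05]
  [  -0.15     0.80     0.00]
  [  -0.05    -0.10     0.70]
Cofactors of I−A, C_ij = (−1)^(i+j)·(minor ij) (rows/columns in the sector order above):
  C_11 = (0.80)(0.70) − (0.00)(-0.10) = 0.5600
  C_12 = −[(-0.15)(0.70) − (0.00)(-0.05)] = 0.1050
  C_13 = (-0.15)(-0.10) − (0.80)(-0.05) = 0.0550
  C_21 = −[(-0.20)(0.70) − (-0.05)(-0.10)] = 0.1450
  C_22 = (0.65)(0.70) − (-0.05)(-0.05) = 0.4525
  C_23 = −[(0.65)(-0.10) − (-0.20)(-0.05)] = 0.0750
  C_31 = (-0.20)(0.00) − (-0.05)(0.80) = 0.0400
  C_32 = −[(0.65)(0.00) − (-0.05)(-0.15)] = 0.0075
  C_33 = (0.65)(0.80) − (-0.20)(-0.15) = 0.4900
det(I−A) = Σ_j (I−A)_1j·C_1j = (0.65)(0.5600) + (-0.20)(0.1050) + (-0.05)(0.0550) = 0.34025
adj(I−A) = Cᵀ =
  [ 0.5600   0.1450   0.0400]
  [ 0.1050   0.4525   0.0075]
  [ 0.0550   0.0750   0.4900]
(I − A)⁻¹ = adj(I−A) / det(I−A) ≈
  [   1.6458     0.4262     0.1176]
  [   0.3086     1.3299     0.0220]
  [   0.1616     0.2204     1.4401]
First solve x = (I − A)⁻¹ d = adj(I−A)·d / det(I−A); in particular x_S = (0.1050·150 + 0.4525·450 + 0.0075·400) / 0.34025 = 222.375 / 0.34025 ≈ 653.56356.
Intermediate flow from S to S: z_SS = a_SS · x_S = 0.20 × 222.375 / 0.34025 = 44.475 / 0.34025 ≈ 130.713.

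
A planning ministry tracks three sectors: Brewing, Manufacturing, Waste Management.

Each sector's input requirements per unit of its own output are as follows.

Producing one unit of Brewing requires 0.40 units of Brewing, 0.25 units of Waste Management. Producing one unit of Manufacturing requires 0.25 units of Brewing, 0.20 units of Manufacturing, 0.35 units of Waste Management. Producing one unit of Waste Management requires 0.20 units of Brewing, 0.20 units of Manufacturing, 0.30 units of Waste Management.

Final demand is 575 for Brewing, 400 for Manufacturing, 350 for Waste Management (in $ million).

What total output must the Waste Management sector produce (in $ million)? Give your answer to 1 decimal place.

I − A =
  [   0.60    -0.25    -0.20]
  [   0.00     0.80    -0.20]
  [  -0.25    -0.35     0.70]
Cofactors of I−A, C_ij = (−1)^(i+j)·(minor ij) (rows/columns in the sector order above):
  C_11 = (0.80)(0.70) − (-0.20)(-0.35) = 0.4900
  C_12 = −[(0.00)(0.70) − (-0.20)(-0.25)] = 0.0500
  C_13 = (0.00)(-0.35) − (0.80)(-0.25) = 0.2000
  C_21 = −[(-0.25)(0.70) − (-0.20)(-0.35)] = 0.2450
  C_22 = (0.60)(0.70) − (-0.20)(-0.25) = 0.3700
  C_23 = −[(0.60)(-0.35) − (-0.25)(-0.25)] = 0.2725
  C_31 = (-0.25)(-0.20) − (-0.20)(0.80) = 0.2100
  C_32 = −[(0.60)(-0.20) − (-0.20)(0.00)] = 0.1200
  C_33 = (0.60)(0.80) − (-0.25)(0.00) = 0.4800
det(I−A) = Σ_j (I−A)_1j·C_1j = (0.60)(0.4900) + (-0.25)(0.0500) + (-0.20)(0.2000) = 0.2415
adj(I−A) = Cᵀ =
  [ 0.4900   0.2450   0.2100]
  [ 0.0500   0.3700   0.1200]
  [ 0.2000   0.2725   0.4800]
(I − A)⁻¹ = adj(I−A) / det(I−A) ≈
  [   2.0290     1.0145     0.8696]
  [   0.2070     1.5321     0.4969]
  [   0.8282     1.1284     1.9876]
x = (I − A)⁻¹ d = adj(I−A)·d / det(I−A), with det(I−A) = 0.2415:
  x_1 = (0.4900·575 + 0.2450·400 + 0.2100·350) / 0.2415 = 453.25 / 0.2415 ≈ 1876.8
  x_2 = (0.0500·575 + 0.3700·400 + 0.1200·350) / 0.2415 = 218.75 / 0.2415 ≈ 905.8
  x_3 = (0.2000·575 + 0.2725·400 + 0.4800·350) / 0.2415 = 392.00 / 0.2415 ≈ 1623.2

x_3 = 1623.2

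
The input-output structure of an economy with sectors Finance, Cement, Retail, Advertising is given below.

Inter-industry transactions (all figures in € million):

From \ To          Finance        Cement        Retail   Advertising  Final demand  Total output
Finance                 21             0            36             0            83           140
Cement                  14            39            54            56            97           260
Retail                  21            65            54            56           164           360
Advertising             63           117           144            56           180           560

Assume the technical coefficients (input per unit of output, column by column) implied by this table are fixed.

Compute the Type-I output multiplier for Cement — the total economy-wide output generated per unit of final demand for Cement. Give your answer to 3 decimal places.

m_C = 2.953

Technical coefficients a_ij = z_ij / X_j:
  a_FF = 21/140 = 0.15, a_CF = 14/140 = 0.10, a_RF = 21/140 = 0.15, a_AF = 63/140 = 0.45
  a_FC = 0/260 = 0.00, a_CC = 39/260 = 0.15, a_RC = 65/260 = 0.25, a_AC = 117/260 = 0.45
  a_FR = 36/360 = 0.10, a_CR = 54/360 = 0.15, a_RR = 54/360 = 0.15, a_AR = 144/360 = 0.40
  a_FA = 0/560 = 0.00, a_CA = 56/560 = 0.10, a_RA = 56/560 = 0.10, a_AA = 56/560 = 0.10
I − A =
  [   0.85     0.00    -0.10     0.00]
  [  -0.10     0.85    -0.15    -0.10]
  [  -0.15    -0.25     0.85    -0.10]
  [  -0.45    -0.45    -0.40     0.90]
Compute the cofactors C_ij = (−1)^(i+j)·(3×3 minor ij) of I−A; the adjugate is their transpose:
adj(I−A) = Cᵀ =
  [ 0.527500   0.027000   0.072000   0.011000]
  [ 0.143750   0.598250   0.162250   0.084500]
  [ 0.184500   0.229500   0.612000   0.093500]
  [ 0.417625   0.414625   0.389125   0.567000]
det(I−A) = Σ_j (I−A)_1j·C_1j = (0.85)(0.527500) + (0.00)(0.143750) + (-0.10)(0.184500) + (0.00)(0.417625) = 0.429925
(I − A)⁻¹ = adj(I−A) / det(I−A) ≈
  [   1.2270     0.0628     0.1675     0.0256]
  [   0.3344     1.3915     0.3774     0.1965]
  [   0.4291     0.5338     1.4235     0.2175]
  [   0.9714     0.9644     0.9051     1.3188]
The output multiplier for sector j is the column-j sum of the Leontief inverse (I − A)⁻¹ = adj(I−A) / det(I−A).
Column C of adj(I−A): (0.027000, 0.598250, 0.229500, 0.414625); det(I−A) = 0.429925.
m_C = (0.027000 + 0.598250 + 0.229500 + 0.414625) / 0.429925 = 1.269375 / 0.429925 ≈ 2.953.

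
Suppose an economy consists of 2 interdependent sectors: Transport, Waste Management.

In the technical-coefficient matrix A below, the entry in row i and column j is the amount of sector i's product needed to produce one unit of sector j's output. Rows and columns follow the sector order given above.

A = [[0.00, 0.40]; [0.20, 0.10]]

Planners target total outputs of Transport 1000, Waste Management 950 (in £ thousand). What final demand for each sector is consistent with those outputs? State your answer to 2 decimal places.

I − A =
  [   1.00    -0.40]
  [  -0.20     0.90]
d = (I − A) x:
  d_1 = (+1.00)·1000 + (-0.40)·950 = 620.00
  d_2 = (-0.20)·1000 + (+0.90)·950 = 655.00

d_1 = 620.00, d_2 = 655.00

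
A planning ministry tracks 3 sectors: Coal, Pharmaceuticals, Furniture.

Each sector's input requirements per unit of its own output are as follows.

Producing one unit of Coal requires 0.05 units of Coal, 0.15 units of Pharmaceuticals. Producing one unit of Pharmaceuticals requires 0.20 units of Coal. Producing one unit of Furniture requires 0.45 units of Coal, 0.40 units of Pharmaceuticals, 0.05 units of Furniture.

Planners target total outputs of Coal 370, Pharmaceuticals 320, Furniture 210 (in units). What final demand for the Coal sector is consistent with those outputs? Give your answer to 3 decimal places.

I − A =
  [   0.95    -0.20    -0.45]
  [  -0.15     1.00    -0.40]
  [   0.00     0.00     0.95]
d = (I − A) x:
  d_1 = (+0.95)·370 + (-0.20)·320 + (-0.45)·210 = 193.000
  d_2 = (-0.15)·370 + (+1.00)·320 + (-0.40)·210 = 180.500
  d_3 = (+0.00)·370 + (+0.00)·320 + (+0.95)·210 = 199.500

d_1 = 193.000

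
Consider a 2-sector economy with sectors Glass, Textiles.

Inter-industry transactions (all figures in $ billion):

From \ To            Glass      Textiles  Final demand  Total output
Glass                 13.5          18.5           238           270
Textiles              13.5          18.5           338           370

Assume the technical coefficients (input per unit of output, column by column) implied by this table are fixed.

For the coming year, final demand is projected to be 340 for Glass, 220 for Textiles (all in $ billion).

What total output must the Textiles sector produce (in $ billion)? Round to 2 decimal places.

Technical coefficients a_ij = z_ij / X_j:
  a_11 = 13.5/270 = 0.05, a_21 = 13.5/270 = 0.05
  a_12 = 18.5/370 = 0.05, a_22 = 18.5/370 = 0.05
I − A =
  [   0.95    -0.05]
  [  -0.05     0.95]
det(I−A) = (0.95)(0.95) − (-0.05)(-0.05) = 0.9000
adj(I−A) = [[0.95, 0.05], [0.05, 0.95]]
(I − A)⁻¹ = adj(I−A) / det(I−A) ≈
  [   1.0556     0.0556]
  [   0.0556     1.0556]
x = (I − A)⁻¹ d = adj(I−A)·d / det(I−A), with det(I−A) = 0.9000:
  x_1 = (0.95·340 + 0.05·220) / 0.9000 = 334.00 / 0.9000 ≈ 371.11
  x_2 = (0.05·340 + 0.95·220) / 0.9000 = 226.00 / 0.9000 ≈ 251.11

x_2 = 251.11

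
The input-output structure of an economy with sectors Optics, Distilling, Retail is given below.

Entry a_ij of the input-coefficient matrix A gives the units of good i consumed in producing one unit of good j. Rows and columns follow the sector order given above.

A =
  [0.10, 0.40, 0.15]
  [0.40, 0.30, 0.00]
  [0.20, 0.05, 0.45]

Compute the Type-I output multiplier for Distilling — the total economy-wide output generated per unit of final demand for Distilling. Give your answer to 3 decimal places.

m_2 = 3.486

I − A =
  [   0.90    -0.40    -0.15]
  [  -0.40     0.70     0.00]
  [  -0.20    -0.05     0.55]
Cofactors of I−A, C_ij = (−1)^(i+j)·(minor ij) (rows/columns in the sector order above):
  C_11 = (0.70)(0.55) − (0.00)(-0.05) = 0.3850
  C_12 = −[(-0.40)(0.55) − (0.00)(-0.20)] = 0.2200
  C_13 = (-0.40)(-0.05) − (0.70)(-0.20) = 0.1600
  C_21 = −[(-0.40)(0.55) − (-0.15)(-0.05)] = 0.2275
  C_22 = (0.90)(0.55) − (-0.15)(-0.20) = 0.4650
  C_23 = −[(0.90)(-0.05) − (-0.40)(-0.20)] = 0.1250
  C_31 = (-0.40)(0.00) − (-0.15)(0.70) = 0.1050
  C_32 = −[(0.90)(0.00) − (-0.15)(-0.40)] = 0.0600
  C_33 = (0.90)(0.70) − (-0.40)(-0.40) = 0.4700
det(I−A) = Σ_j (I−A)_1j·C_1j = (0.90)(0.3850) + (-0.40)(0.2200) + (-0.15)(0.1600) = 0.2345
adj(I−A) = Cᵀ =
  [ 0.3850   0.2275   0.1050]
  [ 0.2200   0.4650   0.0600]
  [ 0.1600   0.1250   0.4700]
(I − A)⁻¹ = adj(I−A) / det(I−A) ≈
  [   1.6418     0.9701     0.4478]
  [   0.9382     1.9829     0.2559]
  [   0.6823     0.5330     2.0043]
The output multiplier for sector j is the column-j sum of the Leontief inverse (I − A)⁻¹ = adj(I−A) / det(I−A).
Column 2 of adj(I−A): (0.2275, 0.4650, 0.1250); det(I−A) = 0.2345.
m_2 = (0.2275 + 0.4650 + 0.1250) / 0.2345 = 0.8175 / 0.2345 ≈ 3.486.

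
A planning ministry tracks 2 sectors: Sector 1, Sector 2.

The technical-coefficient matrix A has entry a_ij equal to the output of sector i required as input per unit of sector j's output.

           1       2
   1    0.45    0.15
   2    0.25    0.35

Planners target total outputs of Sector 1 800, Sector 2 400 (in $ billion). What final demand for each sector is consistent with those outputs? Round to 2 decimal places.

I − A =
  [   0.55    -0.15]
  [  -0.25     0.65]
d = (I − A) x:
  d_1 = (+0.55)·800 + (-0.15)·400 = 380.00
  d_2 = (-0.25)·800 + (+0.65)·400 = 60.00

d_1 = 380.00, d_2 = 60.00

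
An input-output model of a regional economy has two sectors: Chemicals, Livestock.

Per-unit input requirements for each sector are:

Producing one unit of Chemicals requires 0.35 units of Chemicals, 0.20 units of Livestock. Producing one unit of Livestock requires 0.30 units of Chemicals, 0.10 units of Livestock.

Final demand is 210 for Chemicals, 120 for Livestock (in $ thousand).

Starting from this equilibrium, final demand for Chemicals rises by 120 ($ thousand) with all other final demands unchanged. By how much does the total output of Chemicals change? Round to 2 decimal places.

Δx_1 = 205.71

I − A =
  [   0.65    -0.30]
  [  -0.20     0.90]
det(I−A) = (0.65)(0.90) − (-0.30)(-0.20) = 0.5250
adj(I−A) = [[0.90, 0.30], [0.20, 0.65]]
(I − A)⁻¹ = adj(I−A) / det(I−A) ≈
  [   1.7143     0.5714]
  [   0.3810     1.2381]
Δx = (I − A)⁻¹ Δd with Δd having +120 in the Chemicals component and 0 elsewhere.
So Δx_1 = L_11 · (+120), where L_11 = adj(I−A)_11 / det(I−A) = 0.90 / 0.5250.
Δx_1 = 0.90 × (+120) / 0.5250 = 108.00 / 0.5250 ≈ 205.71.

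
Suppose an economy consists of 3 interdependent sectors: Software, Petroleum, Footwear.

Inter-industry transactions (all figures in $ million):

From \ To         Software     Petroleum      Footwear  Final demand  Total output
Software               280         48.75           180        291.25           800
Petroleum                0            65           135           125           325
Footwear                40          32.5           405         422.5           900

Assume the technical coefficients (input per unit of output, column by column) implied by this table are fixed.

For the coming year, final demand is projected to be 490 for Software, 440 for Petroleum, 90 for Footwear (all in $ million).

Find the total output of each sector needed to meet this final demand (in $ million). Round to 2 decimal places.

x_1 = 1009.92, x_2 = 619.00, x_3 = 367.99

Technical coefficients a_ij = z_ij / X_j:
  a_11 = 280/800 = 0.35, a_21 = 0/800 = 0.00, a_31 = 40/800 = 0.05
  a_12 = 48.75/325 = 0.15, a_22 = 65/325 = 0.20, a_32 = 32.5/325 = 0.10
  a_13 = 180/900 = 0.20, a_23 = 135/900 = 0.15, a_33 = 405/900 = 0.45
I − A =
  [   0.65    -0.15    -0.20]
  [   0.00     0.80    -0.15]
  [  -0.05    -0.10     0.55]
Cofactors of I−A, C_ij = (−1)^(i+j)·(minor ij) (rows/columns in the sector order above):
  C_11 = (0.80)(0.55) − (-0.15)(-0.10) = 0.4250
  C_12 = −[(0.00)(0.55) − (-0.15)(-0.05)] = 0.0075
  C_13 = (0.00)(-0.10) − (0.80)(-0.05) = 0.0400
  C_21 = −[(-0.15)(0.55) − (-0.20)(-0.10)] = 0.1025
  C_22 = (0.65)(0.55) − (-0.20)(-0.05) = 0.3475
  C_23 = −[(0.65)(-0.10) − (-0.15)(-0.05)] = 0.0725
  C_31 = (-0.15)(-0.15) − (-0.20)(0.80) = 0.1825
  C_32 = −[(0.65)(-0.15) − (-0.20)(0.00)] = 0.0975
  C_33 = (0.65)(0.80) − (-0.15)(0.00) = 0.5200
det(I−A) = Σ_j (I−A)_1j·C_1j = (0.65)(0.4250) + (-0.15)(0.0075) + (-0.20)(0.0400) = 0.267125
adj(I−A) = Cᵀ =
  [ 0.4250   0.1025   0.1825]
  [ 0.0075   0.3475   0.0975]
  [ 0.0400   0.0725   0.5200]
(I − A)⁻¹ = adj(I−A) / det(I−A) ≈
  [   1.5910     0.3837     0.6832]
  [   0.0281     1.3009     0.3650]
  [   0.1497     0.2714     1.9467]
x = (I − A)⁻¹ d = adj(I−A)·d / det(I−A), with det(I−A) = 0.267125:
  x_1 = (0.4250·490 + 0.1025·440 + 0.1825·90) / 0.267125 = 269.775 / 0.267125 ≈ 1009.92
  x_2 = (0.0075·490 + 0.3475·440 + 0.0975·90) / 0.267125 = 165.35 / 0.267125 ≈ 619.00
  x_3 = (0.0400·490 + 0.0725·440 + 0.5200·90) / 0.267125 = 98.30 / 0.267125 ≈ 367.99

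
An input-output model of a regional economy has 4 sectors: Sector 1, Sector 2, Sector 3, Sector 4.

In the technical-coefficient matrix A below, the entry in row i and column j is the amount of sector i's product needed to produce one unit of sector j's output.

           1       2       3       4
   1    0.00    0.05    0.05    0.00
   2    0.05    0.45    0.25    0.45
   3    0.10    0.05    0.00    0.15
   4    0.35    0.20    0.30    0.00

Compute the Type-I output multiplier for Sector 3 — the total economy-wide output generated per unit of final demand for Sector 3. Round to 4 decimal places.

m_3 = 2.8519

I − A =
  [   1.00    -0.05    -0.05     0.00]
  [  -0.05     0.55    -0.25    -0.45]
  [  -0.10    -0.05     1.00    -0.15]
  [  -0.35    -0.20    -0.30     1.00]
Compute the cofactors C_ij = (−1)^(i+j)·(3×3 minor ij) of I−A; the adjugate is their transpose:
adj(I−A) = Cᵀ =
  [ 0.408500   0.051750   0.042250   0.029625]
  [ 0.256875   0.947375   0.395375   0.485625]
  [ 0.086750   0.087625   0.449625   0.106875]
  [ 0.220375   0.233875   0.228750   0.530875]
det(I−A) = Σ_j (I−A)_1j·C_1j = (1.00)(0.408500) + (-0.05)(0.256875) + (-0.05)(0.086750) + (0.00)(0.220375) = 0.39131875
(I − A)⁻¹ = adj(I−A) / det(I−A) ≈
  [   1.04391     0.13225     0.10797     0.07571]
  [   0.65643     2.42098     1.01037     1.24100]
  [   0.22169     0.22392     1.14900     0.27311]
  [   0.56316     0.59766     0.58456     1.35663]
The output multiplier for sector j is the column-j sum of the Leontief inverse (I − A)⁻¹ = adj(I−A) / det(I−A).
Column 3 of adj(I−A): (0.042250, 0.395375, 0.449625, 0.228750); det(I−A) = 0.39131875.
m_3 = (0.042250 + 0.395375 + 0.449625 + 0.228750) / 0.39131875 = 1.116 / 0.39131875 ≈ 2.8519.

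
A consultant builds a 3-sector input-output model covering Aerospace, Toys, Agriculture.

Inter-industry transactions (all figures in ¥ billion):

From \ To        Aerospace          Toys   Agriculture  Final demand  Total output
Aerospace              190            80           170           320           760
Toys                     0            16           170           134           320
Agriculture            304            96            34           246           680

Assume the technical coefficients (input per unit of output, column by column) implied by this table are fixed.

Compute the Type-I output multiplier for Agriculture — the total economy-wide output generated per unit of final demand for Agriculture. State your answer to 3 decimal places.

m_3 = 2.397

Technical coefficients a_ij = z_ij / X_j:
  a_11 = 190/760 = 0.25, a_21 = 0/760 = 0.00, a_31 = 304/760 = 0.40
  a_12 = 80/320 = 0.25, a_22 = 16/320 = 0.05, a_32 = 96/320 = 0.30
  a_13 = 170/680 = 0.25, a_23 = 170/680 = 0.25, a_33 = 34/680 = 0.05
I − A =
  [   0.75    -0.25    -0.25]
  [   0.00     0.95    -0.25]
  [  -0.40    -0.30     0.95]
Cofactors of I−A, C_ij = (−1)^(i+j)·(minor ij) (rows/columns in the sector order above):
  C_11 = (0.95)(0.95) − (-0.25)(-0.30) = 0.8275
  C_12 = −[(0.00)(0.95) − (-0.25)(-0.40)] = 0.1000
  C_13 = (0.00)(-0.30) − (0.95)(-0.40) = 0.3800
  C_21 = −[(-0.25)(0.95) − (-0.25)(-0.30)] = 0.3125
  C_22 = (0.75)(0.95) − (-0.25)(-0.40) = 0.6125
  C_23 = −[(0.75)(-0.30) − (-0.25)(-0.40)] = 0.3250
  C_31 = (-0.25)(-0.25) − (-0.25)(0.95) = 0.3000
  C_32 = −[(0.75)(-0.25) − (-0.25)(0.00)] = 0.1875
  C_33 = (0.75)(0.95) − (-0.25)(0.00) = 0.7125
det(I−A) = Σ_j (I−A)_1j·C_1j = (0.75)(0.8275) + (-0.25)(0.1000) + (-0.25)(0.3800) = 0.500625
adj(I−A) = Cᵀ =
  [ 0.8275   0.3125   0.3000]
  [ 0.1000   0.6125   0.1875]
  [ 0.3800   0.3250   0.7125]
(I − A)⁻¹ = adj(I−A) / det(I−A) ≈
  [   1.6529     0.6242     0.5993]
  [   0.1998     1.2235     0.3745]
  [   0.7591     0.6492     1.4232]
The output multiplier for sector j is the column-j sum of the Leontief inverse (I − A)⁻¹ = adj(I−A) / det(I−A).
Column 3 of adj(I−A): (0.3000, 0.1875, 0.7125); det(I−A) = 0.500625.
m_3 = (0.3000 + 0.1875 + 0.7125) / 0.500625 = 1.20 / 0.500625 ≈ 2.397.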